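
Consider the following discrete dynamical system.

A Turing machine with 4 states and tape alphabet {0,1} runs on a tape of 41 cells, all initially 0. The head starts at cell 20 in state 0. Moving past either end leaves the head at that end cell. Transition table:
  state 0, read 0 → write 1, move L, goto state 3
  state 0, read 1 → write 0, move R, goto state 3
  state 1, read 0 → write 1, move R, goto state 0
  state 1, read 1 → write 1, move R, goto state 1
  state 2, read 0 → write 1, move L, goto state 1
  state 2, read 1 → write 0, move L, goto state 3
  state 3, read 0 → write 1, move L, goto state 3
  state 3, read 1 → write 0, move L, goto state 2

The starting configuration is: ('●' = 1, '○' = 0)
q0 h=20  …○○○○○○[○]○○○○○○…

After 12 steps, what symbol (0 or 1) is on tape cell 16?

gen 0: q0 h=20  …○○○○○○[○]○○○○○○…
gen 1: q3 h=19  …○○○○○○[○]●○○○○○…
gen 2: q3 h=18  …○○○○○○[○]●●○○○○…
gen 3: q3 h=17  …○○○○○○[○]●●●○○○…
gen 4: q3 h=16  …○○○○○○[○]●●●●○○…
gen 5: q3 h=15  …○○○○○○[○]●●●●●○…
gen 6: q3 h=14  …○○○○○○[○]●●●●●●…
gen 7: q3 h=13  …○○○○○○[○]●●●●●●…
gen 8: q3 h=12  …○○○○○○[○]●●●●●●…
gen 9: q3 h=11  …○○○○○○[○]●●●●●●…
gen 10: q3 h=10  …○○○○○○[○]●●●●●●…
gen 11: q3 h= 9  …○○○○○○[○]●●●●●●…
gen 12: q3 h= 8  …○○○○○○[○]●●●●●●…

1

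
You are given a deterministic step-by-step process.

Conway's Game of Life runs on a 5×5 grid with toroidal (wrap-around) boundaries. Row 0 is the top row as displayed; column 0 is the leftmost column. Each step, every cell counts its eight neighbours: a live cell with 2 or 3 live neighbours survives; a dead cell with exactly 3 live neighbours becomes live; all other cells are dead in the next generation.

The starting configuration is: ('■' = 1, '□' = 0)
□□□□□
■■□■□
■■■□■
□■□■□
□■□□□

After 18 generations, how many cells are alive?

k=0  □□□□□
■■□■□
■■■□■
□■□■□
□■□□□
k=1  ■■■□□
□□□■□
□□□□□
□□□■■
□□■□□
k=2  □■■■□
□■■□□
□□□■■
□□□■□
■□■□■
k=3  □□□□■
■■□□■
□□□■■
■□■□□
■□□□■
k=4  □■□■□
□□□□□
□□■■□
■■□□□
■■□■■
k=5  □■□■□
□□□■□
□■■□□
□□□□□
□□□■□
k=6  □□□■■
□■□■□
□□■□□
□□■□□
□□■□□
k=7  □□□■■
□□□■■
□■■■□
□■■■□
□□■□□
k=8  □□■□■
■□□□□
■■□□□
□□□□□
□■□□■
k=9  □■□■■
■□□□■
■■□□□
□■□□□
■□□■□
k=10  □■■■□
□□■■□
□■□□■
□■■□■
■■□■□
k=11  ■□□□□
■□□□■
□■□□■
□□□□■
□□□□□
k=12  ■□□□■
□■□□■
□□□■■
■□□□□
□□□□□
k=13  ■□□□■
□□□□□
□□□■■
□□□□■
■□□□■
k=14  ■□□□■
■□□■□
□□□■■
□□□□□
□□□■□
k=15  ■□□■□
■□□■□
□□□■■
□□□■■
□□□□■
k=16  ■□□■□
■□■■□
■□■□□
■□□□□
■□□□□
k=17  ■□■■□
■□■■□
■□■■□
■□□□■
■■□□□
k=18  ■□□■□
■□□□□
■□■□□
□□■■□
□□■■□

9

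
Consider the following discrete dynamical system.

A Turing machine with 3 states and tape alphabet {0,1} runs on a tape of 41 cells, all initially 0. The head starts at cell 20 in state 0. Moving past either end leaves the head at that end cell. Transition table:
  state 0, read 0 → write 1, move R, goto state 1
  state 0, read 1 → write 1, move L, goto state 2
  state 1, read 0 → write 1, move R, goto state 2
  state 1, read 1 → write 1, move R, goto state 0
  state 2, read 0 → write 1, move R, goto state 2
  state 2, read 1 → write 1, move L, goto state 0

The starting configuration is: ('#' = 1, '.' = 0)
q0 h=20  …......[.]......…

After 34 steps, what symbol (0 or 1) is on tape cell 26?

1

gen 0: q0 h=20  …......[.]......…
gen 1: q1 h=21  ….....#[.]......…
gen 2: q2 h=22  …....##[.]......…
gen 3: q2 h=23  …...###[.]......…
gen 4: q2 h=24  …..####[.]......…
gen 5: q2 h=25  ….#####[.]......…
gen 6: q2 h=26  …######[.]......…
gen 7: q2 h=27  …######[.]......…
gen 8: q2 h=28  …######[.]......…
gen 9: q2 h=29  …######[.]......…
gen 10: q2 h=30  …######[.]......…
gen 11: q2 h=31  …######[.]......…
gen 12: q2 h=32  …######[.]......…
gen 13: q2 h=33  …######[.]......…
gen 14: q2 h=34  …######[.]......|
gen 15: q2 h=35  …######[.].....|
gen 16: q2 h=36  …######[.]....|
gen 17: q2 h=37  …######[.]...|
gen 18: q2 h=38  …######[.]..|
gen 19: q2 h=39  …######[.].|
gen 20: q2 h=40  …######[.]|
gen 21: q2 h=40  …######[#]|
gen 22: q0 h=39  …######[#]#|
gen 23: q2 h=38  …######[#]##|
gen 24: q0 h=37  …######[#]###|
gen 25: q2 h=36  …######[#]####|
gen 26: q0 h=35  …######[#]#####|
gen 27: q2 h=34  …######[#]######|
gen 28: q0 h=33  …######[#]######…
gen 29: q2 h=32  …######[#]######…
gen 30: q0 h=31  …######[#]######…
gen 31: q2 h=30  …######[#]######…
gen 32: q0 h=29  …######[#]######…
gen 33: q2 h=28  …######[#]######…
gen 34: q0 h=27  …######[#]######…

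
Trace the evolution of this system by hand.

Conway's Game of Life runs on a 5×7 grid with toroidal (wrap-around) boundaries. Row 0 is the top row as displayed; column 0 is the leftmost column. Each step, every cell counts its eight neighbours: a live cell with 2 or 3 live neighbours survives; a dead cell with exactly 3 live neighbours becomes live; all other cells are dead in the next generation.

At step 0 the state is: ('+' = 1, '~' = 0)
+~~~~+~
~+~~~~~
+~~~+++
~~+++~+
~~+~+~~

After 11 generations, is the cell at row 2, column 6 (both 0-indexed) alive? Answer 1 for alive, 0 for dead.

k=0  +~~~~+~
~+~~~~~
+~~~+++
~~+++~+
~~+~+~~
k=1  ~+~~~~~
~+~~+~~
+++~+~+
+++~~~+
~++~+~+
k=2  ~+~+~+~
~~~+~+~
~~~~~~+
~~~~~~~
~~~+~++
k=3  ~~~+~+~
~~+~~++
~~~~~~~
~~~~~++
~~+~~++
k=4  ~~++~~~
~~~~+++
~~~~~~~
~~~~~++
~~~~~~~
k=5  ~~~+++~
~~~+++~
~~~~+~~
~~~~~~~
~~~~~~~
k=6  ~~~+~+~
~~~~~~~
~~~+++~
~~~~~~~
~~~~+~~
k=7  ~~~~+~~
~~~+~+~
~~~~+~~
~~~+~+~
~~~~+~~
k=8  ~~~+++~
~~~+~+~
~~~+~+~
~~~+~+~
~~~+++~
k=9  ~~+~~~+
~~++~++
~~++~++
~~++~++
~~+~~~+
k=10  +++~~~+
++~~~~~
++~~~~~
++~~~~~
+++~~~+
k=11  ~~~~~~~
~~~~~~~
~~+~~~+
~~~~~~~
~~~~~~~

1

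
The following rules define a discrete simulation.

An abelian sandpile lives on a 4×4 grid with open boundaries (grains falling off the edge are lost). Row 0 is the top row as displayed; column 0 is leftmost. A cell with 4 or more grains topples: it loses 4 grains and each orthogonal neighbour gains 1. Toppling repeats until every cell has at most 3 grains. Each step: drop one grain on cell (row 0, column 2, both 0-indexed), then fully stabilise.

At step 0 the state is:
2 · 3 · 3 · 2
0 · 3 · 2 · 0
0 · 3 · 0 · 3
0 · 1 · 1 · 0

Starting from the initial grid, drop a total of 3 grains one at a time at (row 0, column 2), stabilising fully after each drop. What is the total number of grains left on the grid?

21

step 0: 2 · 3 · 3 · 2
0 · 3 · 2 · 0
0 · 3 · 0 · 3
0 · 1 · 1 · 0
step 1: 3 · 1 · 2 · 3
1 · 2 · 0 · 1
1 · 0 · 2 · 3
0 · 2 · 1 · 0
step 2: 3 · 1 · 3 · 3
1 · 2 · 0 · 1
1 · 0 · 2 · 3
0 · 2 · 1 · 0
step 3: 3 · 2 · 1 · 0
1 · 2 · 1 · 2
1 · 0 · 2 · 3
0 · 2 · 1 · 0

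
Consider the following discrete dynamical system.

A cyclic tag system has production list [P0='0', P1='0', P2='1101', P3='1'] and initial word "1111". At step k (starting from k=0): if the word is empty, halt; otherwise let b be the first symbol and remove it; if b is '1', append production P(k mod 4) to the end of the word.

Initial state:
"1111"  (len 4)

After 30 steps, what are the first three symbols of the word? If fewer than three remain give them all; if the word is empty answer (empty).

k=0  "1111"  (len 4)
k=1  "1110"  (len 4)
k=2  "1100"  (len 4)
k=3  "1001101"  (len 7)
k=4  "0011011"  (len 7)
k=5  "011011"  (len 6)
k=6  "11011"  (len 5)
k=7  "10111101"  (len 8)
k=8  "01111011"  (len 8)
k=9  "1111011"  (len 7)
k=10  "1110110"  (len 7)
k=11  "1101101101"  (len 10)
k=12  "1011011011"  (len 10)
k=13  "0110110110"  (len 10)
k=14  "110110110"  (len 9)
k=15  "101101101101"  (len 12)
k=16  "011011011011"  (len 12)
k=17  "11011011011"  (len 11)
k=18  "10110110110"  (len 11)
k=19  "01101101101101"  (len 14)
k=20  "1101101101101"  (len 13)
k=21  "1011011011010"  (len 13)
k=22  "0110110110100"  (len 13)
k=23  "110110110100"  (len 12)
k=24  "101101101001"  (len 12)
k=25  "011011010010"  (len 12)
k=26  "11011010010"  (len 11)
k=27  "10110100101101"  (len 14)
k=28  "01101001011011"  (len 14)
k=29  "1101001011011"  (len 13)
k=30  "1010010110110"  (len 13)

101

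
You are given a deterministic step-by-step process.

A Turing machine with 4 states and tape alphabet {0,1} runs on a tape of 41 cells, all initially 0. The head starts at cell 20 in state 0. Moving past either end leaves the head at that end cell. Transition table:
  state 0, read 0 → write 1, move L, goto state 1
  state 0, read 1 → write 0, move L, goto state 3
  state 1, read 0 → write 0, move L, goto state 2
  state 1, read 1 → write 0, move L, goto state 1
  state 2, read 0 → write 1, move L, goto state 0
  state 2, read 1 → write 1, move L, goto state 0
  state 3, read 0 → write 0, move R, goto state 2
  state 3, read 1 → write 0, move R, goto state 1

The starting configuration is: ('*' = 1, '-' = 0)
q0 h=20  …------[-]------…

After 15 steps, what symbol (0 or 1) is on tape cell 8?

step 0: q0 h=20  …------[-]------…
step 1: q1 h=19  …------[-]*-----…
step 2: q2 h=18  …------[-]-*----…
step 3: q0 h=17  …------[-]*-*---…
step 4: q1 h=16  …------[-]**-*--…
step 5: q2 h=15  …------[-]-**-*-…
step 6: q0 h=14  …------[-]*-**-*…
step 7: q1 h=13  …------[-]**-**-…
step 8: q2 h=12  …------[-]-**-**…
step 9: q0 h=11  …------[-]*-**-*…
step 10: q1 h=10  …------[-]**-**-…
step 11: q2 h= 9  …------[-]-**-**…
step 12: q0 h= 8  …------[-]*-**-*…
step 13: q1 h= 7  …------[-]**-**-…
step 14: q2 h= 6  |------[-]-**-**…
step 15: q0 h= 5  |-----[-]*-**-*…

1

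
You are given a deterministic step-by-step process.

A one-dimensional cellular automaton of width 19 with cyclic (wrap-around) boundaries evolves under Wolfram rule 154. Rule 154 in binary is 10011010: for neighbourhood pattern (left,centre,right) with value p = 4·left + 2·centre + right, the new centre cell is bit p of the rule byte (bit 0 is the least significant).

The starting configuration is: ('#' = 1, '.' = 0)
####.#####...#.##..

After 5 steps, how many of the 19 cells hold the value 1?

12

[0] ####.#####...#.##..
[1] ###..####.#.#..#.##
[2] ##.#####.....##..##
[3] #..####.#...##.####
[4] .#####...#.##..####
[5] .####.#.#..#.#####.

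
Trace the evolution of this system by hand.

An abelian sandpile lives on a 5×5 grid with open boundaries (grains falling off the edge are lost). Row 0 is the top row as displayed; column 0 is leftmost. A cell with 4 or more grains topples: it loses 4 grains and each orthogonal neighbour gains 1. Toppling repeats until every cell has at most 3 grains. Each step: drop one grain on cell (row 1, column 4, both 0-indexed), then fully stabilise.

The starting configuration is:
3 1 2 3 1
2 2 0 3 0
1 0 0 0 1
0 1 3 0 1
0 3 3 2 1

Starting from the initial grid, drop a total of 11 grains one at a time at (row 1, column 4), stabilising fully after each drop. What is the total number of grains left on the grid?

0) 3 1 2 3 1
2 2 0 3 0
1 0 0 0 1
0 1 3 0 1
0 3 3 2 1
1) 3 1 2 3 1
2 2 0 3 1
1 0 0 0 1
0 1 3 0 1
0 3 3 2 1
2) 3 1 2 3 1
2 2 0 3 2
1 0 0 0 1
0 1 3 0 1
0 3 3 2 1
3) 3 1 2 3 1
2 2 0 3 3
1 0 0 0 1
0 1 3 0 1
0 3 3 2 1
4) 3 1 3 0 3
2 2 1 1 1
1 0 0 1 2
0 1 3 0 1
0 3 3 2 1
5) 3 1 3 0 3
2 2 1 1 2
1 0 0 1 2
0 1 3 0 1
0 3 3 2 1
6) 3 1 3 0 3
2 2 1 1 3
1 0 0 1 2
0 1 3 0 1
0 3 3 2 1
7) 3 1 3 1 0
2 2 1 2 1
1 0 0 1 3
0 1 3 0 1
0 3 3 2 1
8) 3 1 3 1 0
2 2 1 2 2
1 0 0 1 3
0 1 3 0 1
0 3 3 2 1
9) 3 1 3 1 0
2 2 1 2 3
1 0 0 1 3
0 1 3 0 1
0 3 3 2 1
10) 3 1 3 1 1
2 2 1 3 1
1 0 0 2 0
0 1 3 0 2
0 3 3 2 1
11) 3 1 3 1 1
2 2 1 3 2
1 0 0 2 0
0 1 3 0 2
0 3 3 2 1

37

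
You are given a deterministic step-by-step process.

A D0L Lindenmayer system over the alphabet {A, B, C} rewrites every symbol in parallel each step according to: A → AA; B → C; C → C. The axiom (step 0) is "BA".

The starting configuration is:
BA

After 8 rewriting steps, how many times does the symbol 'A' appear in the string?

256

t=0: BA
t=1: CAA
t=2: CAAAA
t=3: CAAAAAAAA
t=4: CAAAAAAAAAAAAAAAA
t=5: CAAAAAAAAAAAAAAAAAAAAAAAAAAAAAAAA
t=6: CAAAAAAAAAAAAAAAAAAAAAAAAAAAAAAAAAAAAAAAAAAAAAAAAAAAAAAAAAAAAAAAA
t=7: CAAAAAAAAAAAAAAAAAAAAAAAAAAAAAAAAAAAAAAAAAAAAAAAAAAAAAAAAA…AAAAAAAAAAAAAAAAAAAAAAAAAAAAAAAAAAAAAAAAAAAAAAAAAAAAAAAAAA  (len 129)
t=8: CAAAAAAAAAAAAAAAAAAAAAAAAAAAAAAAAAAAAAAAAAAAAAAAAAAAAAAAAA…AAAAAAAAAAAAAAAAAAAAAAAAAAAAAAAAAAAAAAAAAAAAAAAAAAAAAAAAAA  (len 257)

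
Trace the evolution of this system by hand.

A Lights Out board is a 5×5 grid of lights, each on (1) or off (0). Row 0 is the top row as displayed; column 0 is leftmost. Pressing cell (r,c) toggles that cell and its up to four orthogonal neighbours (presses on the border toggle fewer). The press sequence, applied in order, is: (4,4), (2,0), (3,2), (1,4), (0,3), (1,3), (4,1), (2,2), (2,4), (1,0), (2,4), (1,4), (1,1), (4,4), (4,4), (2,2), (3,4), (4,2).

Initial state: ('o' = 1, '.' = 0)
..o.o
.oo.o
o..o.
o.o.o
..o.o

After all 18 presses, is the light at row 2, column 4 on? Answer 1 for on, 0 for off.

1

[0] ..o.o
.oo.o
o..o.
o.o.o
..o.o
[1] ..o.o
.oo.o
o..o.
o.o..
..oo.
[2] ..o.o
ooo.o
.o.o.
..o..
..oo.
[3] ..o.o
ooo.o
.ooo.
.o.o.
...o.
[4] ..o..
oooo.
.oooo
.o.o.
...o.
[5] ...oo
ooo..
.oooo
.o.o.
...o.
[6] ....o
oo.oo
.oo.o
.o.o.
...o.
[7] ....o
oo.oo
.oo.o
...o.
oooo.
[8] ....o
ooooo
...oo
..oo.
oooo.
[9] ....o
oooo.
.....
..ooo
oooo.
[10] o...o
..oo.
o....
..ooo
oooo.
[11] o...o
..ooo
o..oo
..oo.
oooo.
[12] o....
..o..
o..o.
..oo.
oooo.
[13] oo...
oo...
oo.o.
..oo.
oooo.
[14] oo...
oo...
oo.o.
..ooo
ooo.o
[15] oo...
oo...
oo.o.
..oo.
oooo.
[16] oo...
ooo..
o.o..
...o.
oooo.
[17] oo...
ooo..
o.o.o
....o
ooooo
[18] oo...
ooo..
o.o.o
..o.o
o...o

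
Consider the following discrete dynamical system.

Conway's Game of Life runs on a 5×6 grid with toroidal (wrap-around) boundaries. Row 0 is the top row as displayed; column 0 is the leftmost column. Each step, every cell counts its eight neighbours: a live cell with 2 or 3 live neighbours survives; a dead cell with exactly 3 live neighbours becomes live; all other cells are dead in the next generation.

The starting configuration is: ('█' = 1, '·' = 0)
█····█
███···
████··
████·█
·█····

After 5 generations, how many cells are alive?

3

step 0: █····█
███···
████··
████·█
·█····
step 1: ··█··█
···█··
····█·
···███
····█·
step 2: ···██·
···██·
·····█
···█·█
······
step 3: ···██·
···█·█
···█·█
····█·
···█··
step 4: ··██··
··██·█
···█·█
···██·
···█··
step 5: ······
······
·····█
··██··
······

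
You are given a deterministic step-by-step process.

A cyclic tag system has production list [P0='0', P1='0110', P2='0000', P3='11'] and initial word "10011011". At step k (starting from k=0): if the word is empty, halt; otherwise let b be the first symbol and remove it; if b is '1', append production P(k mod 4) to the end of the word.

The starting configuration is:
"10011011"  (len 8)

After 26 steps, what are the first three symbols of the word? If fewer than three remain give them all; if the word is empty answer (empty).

001

0) "10011011"  (len 8)
1) "00110110"  (len 8)
2) "0110110"  (len 7)
3) "110110"  (len 6)
4) "1011011"  (len 7)
5) "0110110"  (len 7)
6) "110110"  (len 6)
7) "101100000"  (len 9)
8) "0110000011"  (len 10)
9) "110000011"  (len 9)
10) "100000110110"  (len 12)
11) "000001101100000"  (len 15)
12) "00001101100000"  (len 14)
13) "0001101100000"  (len 13)
14) "001101100000"  (len 12)
15) "01101100000"  (len 11)
16) "1101100000"  (len 10)
17) "1011000000"  (len 10)
18) "0110000000110"  (len 13)
19) "110000000110"  (len 12)
20) "1000000011011"  (len 13)
21) "0000000110110"  (len 13)
22) "000000110110"  (len 12)
23) "00000110110"  (len 11)
24) "0000110110"  (len 10)
25) "000110110"  (len 9)
26) "00110110"  (len 8)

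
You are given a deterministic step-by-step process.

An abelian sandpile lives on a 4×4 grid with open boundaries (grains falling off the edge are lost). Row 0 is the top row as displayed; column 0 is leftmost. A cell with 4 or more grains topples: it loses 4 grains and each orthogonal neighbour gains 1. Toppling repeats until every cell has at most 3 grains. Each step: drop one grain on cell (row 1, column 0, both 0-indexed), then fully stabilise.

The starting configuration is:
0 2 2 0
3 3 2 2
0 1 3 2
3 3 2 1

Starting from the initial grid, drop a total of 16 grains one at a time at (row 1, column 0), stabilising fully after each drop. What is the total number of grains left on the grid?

[0] 0 2 2 0
3 3 2 2
0 1 3 2
3 3 2 1
[1] 1 3 2 0
1 0 3 2
1 2 3 2
3 3 2 1
[2] 1 3 2 0
2 0 3 2
1 2 3 2
3 3 2 1
[3] 1 3 2 0
3 0 3 2
1 2 3 2
3 3 2 1
[4] 2 3 2 0
0 1 3 2
2 2 3 2
3 3 2 1
[5] 2 3 2 0
1 1 3 2
2 2 3 2
3 3 2 1
[6] 2 3 2 0
2 1 3 2
2 2 3 2
3 3 2 1
[7] 2 3 2 0
3 1 3 2
2 2 3 2
3 3 2 1
[8] 3 3 2 0
0 2 3 2
3 2 3 2
3 3 2 1
[9] 3 3 2 0
1 2 3 2
3 2 3 2
3 3 2 1
[10] 3 3 2 0
2 2 3 2
3 2 3 2
3 3 2 1
[11] 3 3 2 0
3 2 3 2
3 2 3 2
3 3 2 1
[12] 1 2 0 1
3 2 2 3
2 2 2 3
1 2 0 2
[13] 2 2 0 1
0 3 2 3
3 2 2 3
1 2 0 2
[14] 2 2 0 1
1 3 2 3
3 2 2 3
1 2 0 2
[15] 2 2 0 1
2 3 2 3
3 2 2 3
1 2 0 2
[16] 2 2 0 1
3 3 2 3
3 2 2 3
1 2 0 2

31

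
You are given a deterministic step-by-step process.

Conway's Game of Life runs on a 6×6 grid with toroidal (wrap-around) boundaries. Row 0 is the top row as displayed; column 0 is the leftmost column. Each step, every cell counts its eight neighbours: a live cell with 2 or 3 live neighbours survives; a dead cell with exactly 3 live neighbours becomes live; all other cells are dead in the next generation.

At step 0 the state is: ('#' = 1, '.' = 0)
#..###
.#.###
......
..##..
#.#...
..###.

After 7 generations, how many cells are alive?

11

gen 0: #..###
.#.###
......
..##..
#.#...
..###.
gen 1: ##....
..##..
......
.###..
....#.
#.#...
gen 2: #..#..
.##...
.#....
..##..
......
#....#
gen 3: #.#..#
###...
.#.#..
..#...
......
#....#
gen 4: ..#...
...#.#
#..#..
..#...
......
##...#
gen 5: .##.##
..###.
..###.
......
##....
##....
gen 6: ....##
......
..#.#.
.###..
##....
......
gen 7: ......
...###
.##...
#..#..
##....
#....#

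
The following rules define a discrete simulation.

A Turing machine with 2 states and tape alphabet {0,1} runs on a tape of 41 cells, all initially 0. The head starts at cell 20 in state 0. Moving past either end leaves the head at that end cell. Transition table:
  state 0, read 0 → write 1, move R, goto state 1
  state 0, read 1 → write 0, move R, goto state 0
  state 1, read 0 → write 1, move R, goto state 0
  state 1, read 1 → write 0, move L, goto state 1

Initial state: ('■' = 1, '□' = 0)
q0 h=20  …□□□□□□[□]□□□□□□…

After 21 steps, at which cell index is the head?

40

step 0: q0 h=20  …□□□□□□[□]□□□□□□…
step 1: q1 h=21  …□□□□□■[□]□□□□□□…
step 2: q0 h=22  …□□□□■■[□]□□□□□□…
step 3: q1 h=23  …□□□■■■[□]□□□□□□…
step 4: q0 h=24  …□□■■■■[□]□□□□□□…
step 5: q1 h=25  …□■■■■■[□]□□□□□□…
step 6: q0 h=26  …■■■■■■[□]□□□□□□…
step 7: q1 h=27  …■■■■■■[□]□□□□□□…
step 8: q0 h=28  …■■■■■■[□]□□□□□□…
step 9: q1 h=29  …■■■■■■[□]□□□□□□…
step 10: q0 h=30  …■■■■■■[□]□□□□□□…
step 11: q1 h=31  …■■■■■■[□]□□□□□□…
step 12: q0 h=32  …■■■■■■[□]□□□□□□…
step 13: q1 h=33  …■■■■■■[□]□□□□□□…
step 14: q0 h=34  …■■■■■■[□]□□□□□□|
step 15: q1 h=35  …■■■■■■[□]□□□□□|
step 16: q0 h=36  …■■■■■■[□]□□□□|
step 17: q1 h=37  …■■■■■■[□]□□□|
step 18: q0 h=38  …■■■■■■[□]□□|
step 19: q1 h=39  …■■■■■■[□]□|
step 20: q0 h=40  …■■■■■■[□]|
step 21: q1 h=40  …■■■■■■[■]|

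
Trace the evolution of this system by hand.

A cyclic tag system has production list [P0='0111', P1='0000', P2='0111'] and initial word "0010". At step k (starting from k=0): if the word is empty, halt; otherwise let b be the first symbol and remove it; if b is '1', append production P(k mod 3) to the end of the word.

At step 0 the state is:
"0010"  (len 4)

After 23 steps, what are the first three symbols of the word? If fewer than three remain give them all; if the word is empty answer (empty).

100

[0] "0010"  (len 4)
[1] "010"  (len 3)
[2] "10"  (len 2)
[3] "00111"  (len 5)
[4] "0111"  (len 4)
[5] "111"  (len 3)
[6] "110111"  (len 6)
[7] "101110111"  (len 9)
[8] "011101110000"  (len 12)
[9] "11101110000"  (len 11)
[10] "11011100000111"  (len 14)
[11] "10111000001110000"  (len 17)
[12] "01110000011100000111"  (len 20)
[13] "1110000011100000111"  (len 19)
[14] "1100000111000001110000"  (len 22)
[15] "1000001110000011100000111"  (len 25)
[16] "0000011100000111000001110111"  (len 28)
[17] "000011100000111000001110111"  (len 27)
[18] "00011100000111000001110111"  (len 26)
[19] "0011100000111000001110111"  (len 25)
[20] "011100000111000001110111"  (len 24)
[21] "11100000111000001110111"  (len 23)
[22] "11000001110000011101110111"  (len 26)
[23] "10000011100000111011101110000"  (len 29)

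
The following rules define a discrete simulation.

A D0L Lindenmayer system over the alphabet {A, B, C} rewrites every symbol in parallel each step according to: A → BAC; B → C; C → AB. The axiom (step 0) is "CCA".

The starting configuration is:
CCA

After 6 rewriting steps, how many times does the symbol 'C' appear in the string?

76

step 0: CCA
step 1: ABABBAC
step 2: BACCBACCCBACAB
step 3: CBACABABCBACABABABCBACABBACC
step 4: ABCBACABBACCBACCABCBACABBACCBACCBACCABCBACABBACCCBACABAB
step 5: BACCABCBACABBACCCBACABABCBACABABBACCABCBACABBACCCBACABABCBACABABCBACABABBACCABCBACABBACCCBACABABABCBACABBACCBACC
step 6: CBACABABBACCABCBACABBACCCBACABABABCBACABBACCBACCABCBACABBA…CCCBACABABABCBACABBACCBACCBACCABCBACABBACCCBACABABCBACABAB  (len 224)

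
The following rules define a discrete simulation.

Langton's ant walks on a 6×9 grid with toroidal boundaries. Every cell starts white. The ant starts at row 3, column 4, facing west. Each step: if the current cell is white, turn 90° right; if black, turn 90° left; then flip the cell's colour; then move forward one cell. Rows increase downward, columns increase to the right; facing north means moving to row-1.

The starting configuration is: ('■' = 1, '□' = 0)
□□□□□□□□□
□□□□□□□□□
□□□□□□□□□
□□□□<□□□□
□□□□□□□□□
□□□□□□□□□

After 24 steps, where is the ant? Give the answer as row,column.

5,6

step 0: □□□□□□□□□
□□□□□□□□□
□□□□□□□□□
□□□□<□□□□
□□□□□□□□□
□□□□□□□□□
step 1: □□□□□□□□□
□□□□□□□□□
□□□□^□□□□
□□□□■□□□□
□□□□□□□□□
□□□□□□□□□
step 2: □□□□□□□□□
□□□□□□□□□
□□□□■>□□□
□□□□■□□□□
□□□□□□□□□
□□□□□□□□□
step 3: □□□□□□□□□
□□□□□□□□□
□□□□■■□□□
□□□□■v□□□
□□□□□□□□□
□□□□□□□□□
step 4: □□□□□□□□□
□□□□□□□□□
□□□□■■□□□
□□□□<■□□□
□□□□□□□□□
□□□□□□□□□
step 5: □□□□□□□□□
□□□□□□□□□
□□□□■■□□□
□□□□□■□□□
□□□□v□□□□
□□□□□□□□□
step 6: □□□□□□□□□
□□□□□□□□□
□□□□■■□□□
□□□□□■□□□
□□□<■□□□□
□□□□□□□□□
step 7: □□□□□□□□□
□□□□□□□□□
□□□□■■□□□
□□□^□■□□□
□□□■■□□□□
□□□□□□□□□
step 8: □□□□□□□□□
□□□□□□□□□
□□□□■■□□□
□□□■>■□□□
□□□■■□□□□
□□□□□□□□□
step 9: □□□□□□□□□
□□□□□□□□□
□□□□■■□□□
□□□■■■□□□
□□□■v□□□□
□□□□□□□□□
step 10: □□□□□□□□□
□□□□□□□□□
□□□□■■□□□
□□□■■■□□□
□□□■□>□□□
□□□□□□□□□
step 11: □□□□□□□□□
□□□□□□□□□
□□□□■■□□□
□□□■■■□□□
□□□■□■□□□
□□□□□v□□□
step 12: □□□□□□□□□
□□□□□□□□□
□□□□■■□□□
□□□■■■□□□
□□□■□■□□□
□□□□<■□□□
step 13: □□□□□□□□□
□□□□□□□□□
□□□□■■□□□
□□□■■■□□□
□□□■^■□□□
□□□□■■□□□
step 14: □□□□□□□□□
□□□□□□□□□
□□□□■■□□□
□□□■■■□□□
□□□■■>□□□
□□□□■■□□□
step 15: □□□□□□□□□
□□□□□□□□□
□□□□■■□□□
□□□■■^□□□
□□□■■□□□□
□□□□■■□□□
step 16: □□□□□□□□□
□□□□□□□□□
□□□□■■□□□
□□□■<□□□□
□□□■■□□□□
□□□□■■□□□
step 17: □□□□□□□□□
□□□□□□□□□
□□□□■■□□□
□□□■□□□□□
□□□■v□□□□
□□□□■■□□□
step 18: □□□□□□□□□
□□□□□□□□□
□□□□■■□□□
□□□■□□□□□
□□□■□>□□□
□□□□■■□□□
step 19: □□□□□□□□□
□□□□□□□□□
□□□□■■□□□
□□□■□□□□□
□□□■□■□□□
□□□□■v□□□
step 20: □□□□□□□□□
□□□□□□□□□
□□□□■■□□□
□□□■□□□□□
□□□■□■□□□
□□□□■□>□□
step 21: □□□□□□v□□
□□□□□□□□□
□□□□■■□□□
□□□■□□□□□
□□□■□■□□□
□□□□■□■□□
step 22: □□□□□<■□□
□□□□□□□□□
□□□□■■□□□
□□□■□□□□□
□□□■□■□□□
□□□□■□■□□
step 23: □□□□□■■□□
□□□□□□□□□
□□□□■■□□□
□□□■□□□□□
□□□■□■□□□
□□□□■^■□□
step 24: □□□□□■■□□
□□□□□□□□□
□□□□■■□□□
□□□■□□□□□
□□□■□■□□□
□□□□■■>□□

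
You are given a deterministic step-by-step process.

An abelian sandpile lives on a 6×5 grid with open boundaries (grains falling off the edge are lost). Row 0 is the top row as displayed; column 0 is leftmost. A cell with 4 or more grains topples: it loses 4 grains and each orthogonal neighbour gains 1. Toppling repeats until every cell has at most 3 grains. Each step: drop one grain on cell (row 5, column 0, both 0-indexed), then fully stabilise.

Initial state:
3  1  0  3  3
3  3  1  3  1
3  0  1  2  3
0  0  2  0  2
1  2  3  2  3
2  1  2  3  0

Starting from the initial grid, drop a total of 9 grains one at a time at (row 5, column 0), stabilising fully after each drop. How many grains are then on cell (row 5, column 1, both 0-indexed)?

t=0: 3  1  0  3  3
3  3  1  3  1
3  0  1  2  3
0  0  2  0  2
1  2  3  2  3
2  1  2  3  0
t=1: 3  1  0  3  3
3  3  1  3  1
3  0  1  2  3
0  0  2  0  2
1  2  3  2  3
3  1  2  3  0
t=2: 3  1  0  3  3
3  3  1  3  1
3  0  1  2  3
0  0  2  0  2
2  2  3  2  3
0  2  2  3  0
t=3: 3  1  0  3  3
3  3  1  3  1
3  0  1  2  3
0  0  2  0  2
2  2  3  2  3
1  2  2  3  0
t=4: 3  1  0  3  3
3  3  1  3  1
3  0  1  2  3
0  0  2  0  2
2  2  3  2  3
2  2  2  3  0
t=5: 3  1  0  3  3
3  3  1  3  1
3  0  1  2  3
0  0  2  0  2
2  2  3  2  3
3  2  2  3  0
t=6: 3  1  0  3  3
3  3  1  3  1
3  0  1  2  3
0  0  2  0  2
3  2  3  2  3
0  3  2  3  0
t=7: 3  1  0  3  3
3  3  1  3  1
3  0  1  2  3
0  0  2  0  2
3  2  3  2  3
1  3  2  3  0
t=8: 3  1  0  3  3
3  3  1  3  1
3  0  1  2  3
0  0  2  0  2
3  2  3  2  3
2  3  2  3  0
t=9: 3  1  0  3  3
3  3  1  3  1
3  0  1  2  3
0  0  2  0  2
3  2  3  2  3
3  3  2  3  0

3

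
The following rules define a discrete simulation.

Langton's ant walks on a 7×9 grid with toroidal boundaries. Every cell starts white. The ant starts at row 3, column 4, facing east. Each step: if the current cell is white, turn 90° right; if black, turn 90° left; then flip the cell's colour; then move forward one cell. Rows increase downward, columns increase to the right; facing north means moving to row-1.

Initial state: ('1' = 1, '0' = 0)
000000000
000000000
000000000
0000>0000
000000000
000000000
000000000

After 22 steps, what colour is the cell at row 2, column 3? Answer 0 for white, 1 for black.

1

gen 0: 000000000
000000000
000000000
0000>0000
000000000
000000000
000000000
gen 1: 000000000
000000000
000000000
000010000
0000v0000
000000000
000000000
gen 2: 000000000
000000000
000000000
000010000
000<10000
000000000
000000000
gen 3: 000000000
000000000
000000000
000^10000
000110000
000000000
000000000
gen 4: 000000000
000000000
000000000
0001>0000
000110000
000000000
000000000
gen 5: 000000000
000000000
0000^0000
000100000
000110000
000000000
000000000
gen 6: 000000000
000000000
00001>000
000100000
000110000
000000000
000000000
gen 7: 000000000
000000000
000011000
00010v000
000110000
000000000
000000000
gen 8: 000000000
000000000
000011000
0001<1000
000110000
000000000
000000000
gen 9: 000000000
000000000
0000^1000
000111000
000110000
000000000
000000000
gen 10: 000000000
000000000
000<01000
000111000
000110000
000000000
000000000
gen 11: 000000000
000^00000
000101000
000111000
000110000
000000000
000000000
gen 12: 000000000
0001>0000
000101000
000111000
000110000
000000000
000000000
gen 13: 000000000
000110000
0001v1000
000111000
000110000
000000000
000000000
gen 14: 000000000
000110000
000<11000
000111000
000110000
000000000
000000000
gen 15: 000000000
000110000
000011000
000v11000
000110000
000000000
000000000
gen 16: 000000000
000110000
000011000
0000>1000
000110000
000000000
000000000
gen 17: 000000000
000110000
0000^1000
000001000
000110000
000000000
000000000
gen 18: 000000000
000110000
000<01000
000001000
000110000
000000000
000000000
gen 19: 000000000
000^10000
000101000
000001000
000110000
000000000
000000000
gen 20: 000000000
00<010000
000101000
000001000
000110000
000000000
000000000
gen 21: 00^000000
001010000
000101000
000001000
000110000
000000000
000000000
gen 22: 001>00000
001010000
000101000
000001000
000110000
000000000
000000000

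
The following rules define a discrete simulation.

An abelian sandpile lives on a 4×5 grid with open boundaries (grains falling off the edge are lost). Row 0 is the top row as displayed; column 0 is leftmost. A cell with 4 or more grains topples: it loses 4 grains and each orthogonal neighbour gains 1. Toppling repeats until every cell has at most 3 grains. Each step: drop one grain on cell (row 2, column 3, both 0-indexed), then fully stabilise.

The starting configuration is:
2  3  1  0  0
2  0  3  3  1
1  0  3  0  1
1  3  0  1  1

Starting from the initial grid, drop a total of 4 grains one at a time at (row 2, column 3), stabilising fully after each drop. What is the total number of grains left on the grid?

30

[0] 2  3  1  0  0
2  0  3  3  1
1  0  3  0  1
1  3  0  1  1
[1] 2  3  1  0  0
2  0  3  3  1
1  0  3  1  1
1  3  0  1  1
[2] 2  3  1  0  0
2  0  3  3  1
1  0  3  2  1
1  3  0  1  1
[3] 2  3  1  0  0
2  0  3  3  1
1  0  3  3  1
1  3  0  1  1
[4] 2  3  2  1  0
2  1  1  1  2
1  1  1  2  2
1  3  1  2  1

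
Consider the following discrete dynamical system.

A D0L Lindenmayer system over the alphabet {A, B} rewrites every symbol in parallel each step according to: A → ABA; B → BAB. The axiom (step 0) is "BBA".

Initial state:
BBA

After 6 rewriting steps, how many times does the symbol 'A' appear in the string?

0) BBA
1) BABBABABA
2) BABABABABBABABABABABABABABA
3) BABABABABABABABABABABABABABBABABABABABABABABABABABABABABABABABABABABABABABABABABA
4) BABABABABABABABABABABABABABABABABABABABABABABABABABABABABA…BABABABABABABABABABABABABABABABABABABABABABABABABABABABABA  (len 243)
5) BABABABABABABABABABABABABABABABABABABABABABABABABABABABABA…BABABABABABABABABABABABABABABABABABABABABABABABABABABABABA  (len 729)
6) BABABABABABABABABABABABABABABABABABABABABABABABABABABABABA…BABABABABABABABABABABABABABABABABABABABABABABABABABABABABA  (len 2187)

1093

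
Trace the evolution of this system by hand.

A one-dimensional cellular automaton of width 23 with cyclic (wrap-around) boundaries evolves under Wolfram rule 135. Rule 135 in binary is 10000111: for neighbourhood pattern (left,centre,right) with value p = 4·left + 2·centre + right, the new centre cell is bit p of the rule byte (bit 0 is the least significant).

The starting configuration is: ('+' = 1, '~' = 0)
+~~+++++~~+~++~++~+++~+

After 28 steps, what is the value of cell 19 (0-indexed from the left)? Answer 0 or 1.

t=0: +~~+++++~~+~++~++~+++~+
t=1: ~~+~+++~~++~~~~~~~~+~~~
t=2: +++~~+~~+~~~++++++++~++
t=3: ++~~++~++~++~++++++~~~+
t=4: +~~+~~~~~~~~~~++++~~++~
t=5: +~++~+++++++++~++~~+~~~
t=6: +~~~~~+++++++~~~~~++~++
t=7: ~~++++~+++++~~++++~~~~+
t=8: ~+~++~~~+++~~+~++~~++++
t=9: ~+~~~~++~+~~++~~~~+~++~
t=10: ++~+++~~~+~+~~~++++~~~~
t=11: ~~~~+~~+++~+~++~++~~+++
t=12: ~++++~+~+~~+~~~~~~~+~+~
t=13: +~++~~+~+~++~+++++++~+~
t=14: +~~~~++~+~~~~~+++++~~+~
t=15: +~+++~~~+~++++~+++~~++~
t=16: +~~+~~+++~~++~~~+~~+~~~
t=17: +~++~+~+~~+~~~+++~++~++
t=18: ~~~~~+~+~++~++~+~~~~~~+
t=19: ~+++++~+~~~~~~~+~++++++
t=20: ~~+++~~+~+++++++~~++++~
t=21: ++~+~~++~~+++++~~+~++~~
t=22: ~~~+~+~~~+~+++~~++~~~~+
t=23: ~+++~+~+++~~+~~+~~~++++
t=24: ~~+~~+~~+~~++~++~++~++~
t=25: +++~++~++~+~~~~~~~~~~~~
t=26: ~+~~~~~~~~+~+++++++++++
t=27: ~+~++++++++~~+++++++++~
t=28: ++~~++++++~~+~+++++++~~

1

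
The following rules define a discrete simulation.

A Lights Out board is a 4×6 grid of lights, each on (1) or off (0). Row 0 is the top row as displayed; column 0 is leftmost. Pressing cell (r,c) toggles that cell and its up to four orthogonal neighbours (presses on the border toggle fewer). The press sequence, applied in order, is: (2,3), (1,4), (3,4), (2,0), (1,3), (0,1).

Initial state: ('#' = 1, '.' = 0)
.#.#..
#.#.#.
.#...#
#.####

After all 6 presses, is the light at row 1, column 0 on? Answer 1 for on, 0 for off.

0

k=0  .#.#..
#.#.#.
.#...#
#.####
k=1  .#.#..
#.###.
.#####
#.#.##
k=2  .#.##.
#.#..#
.###.#
#.#.##
k=3  .#.##.
#.#..#
.#####
#.##..
k=4  .#.##.
..#..#
#.####
..##..
k=5  .#..#.
...###
#.#.##
..##..
k=6  #.#.#.
.#.###
#.#.##
..##..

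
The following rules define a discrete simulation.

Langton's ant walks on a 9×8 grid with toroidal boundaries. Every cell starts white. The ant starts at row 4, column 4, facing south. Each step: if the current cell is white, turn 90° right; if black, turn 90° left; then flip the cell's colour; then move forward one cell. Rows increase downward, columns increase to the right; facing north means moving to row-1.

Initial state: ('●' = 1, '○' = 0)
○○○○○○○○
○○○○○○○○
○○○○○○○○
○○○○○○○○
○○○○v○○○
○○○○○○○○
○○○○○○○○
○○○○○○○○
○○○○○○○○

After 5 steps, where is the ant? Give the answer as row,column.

4,5

0) ○○○○○○○○
○○○○○○○○
○○○○○○○○
○○○○○○○○
○○○○v○○○
○○○○○○○○
○○○○○○○○
○○○○○○○○
○○○○○○○○
1) ○○○○○○○○
○○○○○○○○
○○○○○○○○
○○○○○○○○
○○○<●○○○
○○○○○○○○
○○○○○○○○
○○○○○○○○
○○○○○○○○
2) ○○○○○○○○
○○○○○○○○
○○○○○○○○
○○○^○○○○
○○○●●○○○
○○○○○○○○
○○○○○○○○
○○○○○○○○
○○○○○○○○
3) ○○○○○○○○
○○○○○○○○
○○○○○○○○
○○○●>○○○
○○○●●○○○
○○○○○○○○
○○○○○○○○
○○○○○○○○
○○○○○○○○
4) ○○○○○○○○
○○○○○○○○
○○○○○○○○
○○○●●○○○
○○○●v○○○
○○○○○○○○
○○○○○○○○
○○○○○○○○
○○○○○○○○
5) ○○○○○○○○
○○○○○○○○
○○○○○○○○
○○○●●○○○
○○○●○>○○
○○○○○○○○
○○○○○○○○
○○○○○○○○
○○○○○○○○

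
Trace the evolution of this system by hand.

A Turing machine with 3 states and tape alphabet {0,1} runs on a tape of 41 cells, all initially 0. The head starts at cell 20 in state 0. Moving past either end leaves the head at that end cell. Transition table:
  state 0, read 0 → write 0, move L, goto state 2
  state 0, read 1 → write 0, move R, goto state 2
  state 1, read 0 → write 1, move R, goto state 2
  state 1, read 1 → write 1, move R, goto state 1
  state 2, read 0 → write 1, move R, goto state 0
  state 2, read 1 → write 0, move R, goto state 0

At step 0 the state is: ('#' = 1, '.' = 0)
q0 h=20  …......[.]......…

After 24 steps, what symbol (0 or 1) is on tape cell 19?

0

k=0  q0 h=20  …......[.]......…
k=1  q2 h=19  …......[.]......…
k=2  q0 h=20  ….....#[.]......…
k=3  q2 h=19  …......[#]......…
k=4  q0 h=20  …......[.]......…
k=5  q2 h=19  …......[.]......…
k=6  q0 h=20  ….....#[.]......…
k=7  q2 h=19  …......[#]......…
k=8  q0 h=20  …......[.]......…
k=9  q2 h=19  …......[.]......…
k=10  q0 h=20  ….....#[.]......…
k=11  q2 h=19  …......[#]......…
k=12  q0 h=20  …......[.]......…
k=13  q2 h=19  …......[.]......…
k=14  q0 h=20  ….....#[.]......…
k=15  q2 h=19  …......[#]......…
k=16  q0 h=20  …......[.]......…
k=17  q2 h=19  …......[.]......…
k=18  q0 h=20  ….....#[.]......…
k=19  q2 h=19  …......[#]......…
k=20  q0 h=20  …......[.]......…
k=21  q2 h=19  …......[.]......…
k=22  q0 h=20  ….....#[.]......…
k=23  q2 h=19  …......[#]......…
k=24  q0 h=20  …......[.]......…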